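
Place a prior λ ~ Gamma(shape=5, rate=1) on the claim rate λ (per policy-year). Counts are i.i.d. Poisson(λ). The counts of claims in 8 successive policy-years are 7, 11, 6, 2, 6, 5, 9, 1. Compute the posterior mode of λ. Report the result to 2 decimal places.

λ̂_MAP = 5.67

Σxᵢ = 7+11+6+2+6+5+9+1 = 47, with n = 8.
Posterior ∝ λ^4e^(−1λ) · λ^47e^(−8λ) = λ^51e^(−9λ), i.e. Gamma(shape=52, rate=9).
The mode of a Gamma(a, b) with a ≥ 1 (shape–rate) is (a−1)/b = 51/9 ≈ 5.67.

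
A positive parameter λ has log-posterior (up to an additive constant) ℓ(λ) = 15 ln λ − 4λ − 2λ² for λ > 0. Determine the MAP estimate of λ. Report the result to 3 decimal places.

λ̂_MAP = 1.500

ℓ'(λ) = 15/λ − 4 − 4λ. Setting this to zero and multiplying by λ: 4λ² + 4λ − 15 = 0.
λ = (−4 + √(4² + 4·4·15)) / (2·4) = (−4 + √256) / 8 = (−4 + 16)/8 = 3/2.
ℓ''(λ) = −15/λ² − 4 < 0, confirming a maximum.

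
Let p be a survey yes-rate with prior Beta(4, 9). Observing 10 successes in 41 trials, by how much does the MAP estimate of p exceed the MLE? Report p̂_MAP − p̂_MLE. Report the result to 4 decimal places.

Posterior is Beta(14, 40); MAP = (14−1)/(54−2) = 13/52 ≈ 0.25000.
MLE ignores the prior: p̂_MLE = k/n = 10/41 ≈ 0.24390.
Difference = 13/52 − 10/41 = 1/164 ≈ 0.0061.

MAP − MLE = 0.0061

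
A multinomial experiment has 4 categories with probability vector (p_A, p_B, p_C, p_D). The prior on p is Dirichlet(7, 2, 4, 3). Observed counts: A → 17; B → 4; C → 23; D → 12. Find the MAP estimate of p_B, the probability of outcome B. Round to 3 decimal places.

The posterior is Dirichlet(αᵢ + nᵢ) = Dirichlet(24, 6, 27, 15).
For a Dirichlet(a₁,…,a_K) with all aᵢ > 1, the mode has j-th component (aⱼ − 1)/(Σaᵢ − K).
Here Σaᵢ = 72 and K = 4, so p_B = (6 − 1)/(72 − 4) = 5/68 ≈ 0.074.

MAP estimate of p_B = 0.074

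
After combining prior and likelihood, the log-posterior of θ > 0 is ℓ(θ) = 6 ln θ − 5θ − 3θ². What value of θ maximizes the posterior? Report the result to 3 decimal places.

θ̂_MAP = 0.667

ℓ'(θ) = 6/θ − 5 − 6θ. Setting this to zero and multiplying by θ: 6θ² + 5θ − 6 = 0.
θ = (−5 + √(5² + 4·6·6)) / (2·6) = (−5 + √169) / 12 = (−5 + 13)/12 = 2/3.
ℓ''(θ) = −6/θ² − 6 < 0, confirming a maximum.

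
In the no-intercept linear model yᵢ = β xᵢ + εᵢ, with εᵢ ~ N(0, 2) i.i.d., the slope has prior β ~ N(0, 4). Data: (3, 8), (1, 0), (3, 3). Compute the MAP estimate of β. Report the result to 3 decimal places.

β̂_MAP = 1.692

log p(β | y) = −Σ(yᵢ − βxᵢ)²/(2·2) − β²/(2·4) + const.
Setting the derivative to zero: Σxᵢ(yᵢ − βxᵢ)/2 − β/4 = 0, so β = Σxᵢyᵢ / (Σxᵢ² + σ²/τ²).
Σxᵢyᵢ = 3·8 + 1·0 + 3·3 = 33; Σxᵢ² = 19; σ²/τ² = 0.5.
β̂_MAP = 33 / (19 + 0.5) = 33/19.5 ≈ 1.692.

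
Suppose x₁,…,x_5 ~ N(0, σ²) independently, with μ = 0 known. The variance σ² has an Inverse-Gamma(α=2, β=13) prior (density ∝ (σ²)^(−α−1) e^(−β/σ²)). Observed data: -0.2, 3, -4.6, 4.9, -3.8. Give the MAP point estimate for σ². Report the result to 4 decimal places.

Sum of squared deviations about the known mean: SS = (-0.2−0)² + (3−0)² + (-4.6−0)² + (4.9−0)² + (-3.8−0)² = 68.65.
The Normal likelihood contributes (σ²)^(−n/2) exp(−SS/(2σ²)), so the posterior is Inverse-Gamma(α + n/2, β + SS/2) = Inverse-Gamma(4.5, 47.325).
The mode of Inverse-Gamma(a, b) is b/(a+1) = 47.325/5.5 ≈ 8.6045.

σ̂²_MAP = 8.6045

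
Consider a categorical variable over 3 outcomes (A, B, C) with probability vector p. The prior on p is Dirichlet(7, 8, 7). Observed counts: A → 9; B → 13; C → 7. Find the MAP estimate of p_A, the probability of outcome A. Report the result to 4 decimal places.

The posterior is Dirichlet(αᵢ + nᵢ) = Dirichlet(16, 21, 14).
For a Dirichlet(a₁,…,a_K) with all aᵢ > 1, the mode has j-th component (aⱼ − 1)/(Σaᵢ − K).
Here Σaᵢ = 51 and K = 3, so p_A = (16 − 1)/(51 − 3) = 15/48 ≈ 0.3125.

MAP estimate of p_A = 0.3125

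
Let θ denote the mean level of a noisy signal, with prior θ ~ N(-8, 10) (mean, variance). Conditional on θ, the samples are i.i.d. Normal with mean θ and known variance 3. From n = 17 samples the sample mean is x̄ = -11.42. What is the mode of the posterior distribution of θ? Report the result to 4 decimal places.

n = 17, x̄ = -11.42.
For a Normal prior and Normal likelihood with known variance, the posterior is Normal; its mode equals its mean, the precision-weighted average.
Prior precision 1/σ₀² = 1/10 = 0.1; data precision n/σ² = 17/3.
θ̂ = (0.1·(-8) + (17/3)·(-11.42)) / (0.1 + 17/3) = (-9827/150)/(173/30) = -9827/865 ≈ -11.3607.

θ̂_MAP = -11.3607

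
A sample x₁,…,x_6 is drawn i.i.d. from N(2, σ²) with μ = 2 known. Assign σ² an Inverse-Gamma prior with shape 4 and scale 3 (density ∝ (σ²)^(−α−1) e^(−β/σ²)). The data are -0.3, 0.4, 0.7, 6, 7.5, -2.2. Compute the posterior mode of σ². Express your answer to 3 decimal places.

Sum of squared deviations about the known mean: SS = (-0.3−2)² + (0.4−2)² + (0.7−2)² + (6−2)² + (7.5−2)² + (-2.2−2)² = 73.43.
The Normal likelihood contributes (σ²)^(−n/2) exp(−SS/(2σ²)), so the posterior is Inverse-Gamma(α + n/2, β + SS/2) = Inverse-Gamma(7, 39.715).
The mode of Inverse-Gamma(a, b) is b/(a+1) = 39.715/8 ≈ 4.964.

σ̂²_MAP = 4.964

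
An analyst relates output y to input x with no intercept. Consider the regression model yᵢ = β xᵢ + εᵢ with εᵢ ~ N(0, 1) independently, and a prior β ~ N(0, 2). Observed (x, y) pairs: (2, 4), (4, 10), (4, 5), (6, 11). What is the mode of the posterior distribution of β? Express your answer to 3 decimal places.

β̂_MAP = 1.848

log p(β | y) = −Σ(yᵢ − βxᵢ)²/(2·1) − β²/(2·2) + const.
Setting the derivative to zero: Σxᵢ(yᵢ − βxᵢ)/1 − β/2 = 0, so β = Σxᵢyᵢ / (Σxᵢ² + σ²/τ²).
Σxᵢyᵢ = 2·4 + 4·10 + 4·5 + 6·11 = 134; Σxᵢ² = 72; σ²/τ² = 0.5.
β̂_MAP = 134 / (72 + 0.5) = 134/72.5 ≈ 1.848.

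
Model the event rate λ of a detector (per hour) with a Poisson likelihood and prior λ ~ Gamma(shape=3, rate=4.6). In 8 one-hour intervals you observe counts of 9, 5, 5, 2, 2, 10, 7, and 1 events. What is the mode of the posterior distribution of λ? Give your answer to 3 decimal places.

Σxᵢ = 9+5+5+2+2+10+7+1 = 41, with n = 8.
Posterior ∝ λ^2e^(−4.6λ) · λ^41e^(−8λ) = λ^43e^(−12.6λ), i.e. Gamma(shape=44, rate=12.6).
The mode of a Gamma(a, b) with a ≥ 1 (shape–rate) is (a−1)/b = 43/12.6 ≈ 3.413.

λ̂_MAP = 3.413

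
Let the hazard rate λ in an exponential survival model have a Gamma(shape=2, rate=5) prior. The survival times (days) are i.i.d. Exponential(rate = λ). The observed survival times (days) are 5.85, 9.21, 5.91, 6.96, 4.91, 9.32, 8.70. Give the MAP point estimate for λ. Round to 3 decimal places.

λ̂_MAP = 0.143

The Exponential(rate=λ) likelihood is ∝ λ^n e^(−λΣtᵢ). Here n = 7 and Σtᵢ = 5.85 + 9.21 + 5.91 + 6.96 + 4.91 + 9.32 + 8.70 = 50.86.
Posterior ∝ λe^(−5λ) · λ^7e^(−50.86λ) = λ^8e^(−55.86λ), i.e. Gamma(9, 55.86).
Mode = (a−1)/b = 8/55.86 ≈ 0.143.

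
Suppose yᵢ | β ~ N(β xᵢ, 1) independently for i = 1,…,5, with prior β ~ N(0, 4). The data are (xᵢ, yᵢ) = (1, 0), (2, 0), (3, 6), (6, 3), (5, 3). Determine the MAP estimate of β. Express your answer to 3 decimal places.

β̂_MAP = 0.678

log p(β | y) = −Σ(yᵢ − βxᵢ)²/(2·1) − β²/(2·4) + const.
Setting the derivative to zero: Σxᵢ(yᵢ − βxᵢ)/1 − β/4 = 0, so β = Σxᵢyᵢ / (Σxᵢ² + σ²/τ²).
Σxᵢyᵢ = 1·0 + 2·0 + 3·6 + 6·3 + 5·3 = 51; Σxᵢ² = 75; σ²/τ² = 0.25.
β̂_MAP = 51 / (75 + 0.25) = 51/75.25 ≈ 0.678.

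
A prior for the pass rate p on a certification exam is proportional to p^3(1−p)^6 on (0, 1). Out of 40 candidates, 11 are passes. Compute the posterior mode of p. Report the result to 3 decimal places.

The prior density ∝ p^3(1−p)^6 is the kernel of Beta(4, 7).
Data: 11 successes in 40 trials. The binomial likelihood contributes p^11(1−p)^29, so the posterior is Beta(4+11, 7+29) = Beta(15, 36).
For Beta(a, b) with a, b > 1 the mode is (a−1)/(a+b−2) = 14/49 ≈ 0.286.

p̂_MAP = 0.286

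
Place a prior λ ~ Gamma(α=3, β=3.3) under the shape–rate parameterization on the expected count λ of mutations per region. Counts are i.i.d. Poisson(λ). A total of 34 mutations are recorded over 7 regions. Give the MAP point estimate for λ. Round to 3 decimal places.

λ̂_MAP = 3.495

Σxᵢ = 34, n = 7.
Posterior ∝ λ^2e^(−3.3λ) · λ^34e^(−7λ) = λ^36e^(−10.3λ), i.e. Gamma(shape=37, rate=10.3).
The mode of a Gamma(a, b) with a ≥ 1 (shape–rate) is (a−1)/b = 36/10.3 ≈ 3.495.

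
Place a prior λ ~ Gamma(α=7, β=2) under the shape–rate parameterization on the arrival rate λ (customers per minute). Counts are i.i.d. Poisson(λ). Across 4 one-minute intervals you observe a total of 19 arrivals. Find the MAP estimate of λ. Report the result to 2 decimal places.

λ̂_MAP = 4.17

Σxᵢ = 19, n = 4.
Posterior ∝ λ^6e^(−2λ) · λ^19e^(−4λ) = λ^25e^(−6λ), i.e. Gamma(shape=26, rate=6).
The mode of a Gamma(a, b) with a ≥ 1 (shape–rate) is (a−1)/b = 25/6 ≈ 4.17.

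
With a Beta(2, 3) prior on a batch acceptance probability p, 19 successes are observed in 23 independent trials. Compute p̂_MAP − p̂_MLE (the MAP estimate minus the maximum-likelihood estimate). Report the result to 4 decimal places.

MAP − MLE = -0.0569

Posterior is Beta(21, 7); MAP = (21−1)/(28−2) = 20/26 ≈ 0.76923.
MLE ignores the prior: p̂_MLE = k/n = 19/23 ≈ 0.82609.
Difference = 20/26 − 19/23 = -17/299 ≈ -0.0569.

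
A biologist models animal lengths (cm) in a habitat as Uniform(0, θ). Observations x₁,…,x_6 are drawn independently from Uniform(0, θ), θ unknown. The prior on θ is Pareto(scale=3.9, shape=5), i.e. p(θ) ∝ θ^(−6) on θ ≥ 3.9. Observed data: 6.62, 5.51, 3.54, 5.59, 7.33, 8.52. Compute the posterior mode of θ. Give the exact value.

The Uniform(0, θ) likelihood is θ^(−n) for θ ≥ max(xᵢ), zero otherwise. Here max(xᵢ) = 8.52.
Posterior ∝ θ^(−6) · θ^(−6) = θ^(−12) on θ ≥ max(3.9, 8.52) = 8.52.
This density is strictly decreasing in θ, so the posterior mode lies at the lower boundary of the support.

θ̂_MAP = 8.52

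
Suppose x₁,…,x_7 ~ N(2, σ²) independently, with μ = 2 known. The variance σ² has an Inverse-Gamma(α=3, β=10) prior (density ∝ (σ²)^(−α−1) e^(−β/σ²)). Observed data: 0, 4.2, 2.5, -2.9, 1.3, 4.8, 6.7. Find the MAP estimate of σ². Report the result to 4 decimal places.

σ̂²_MAP = 5.5680

Sum of squared deviations about the known mean: SS = (0−2)² + (4.2−2)² + (2.5−2)² + (-2.9−2)² + (1.3−2)² + (4.8−2)² + (6.7−2)² = 63.52.
The Normal likelihood contributes (σ²)^(−n/2) exp(−SS/(2σ²)), so the posterior is Inverse-Gamma(α + n/2, β + SS/2) = Inverse-Gamma(6.5, 41.76).
The mode of Inverse-Gamma(a, b) is b/(a+1) = 41.76/7.5 ≈ 5.5680.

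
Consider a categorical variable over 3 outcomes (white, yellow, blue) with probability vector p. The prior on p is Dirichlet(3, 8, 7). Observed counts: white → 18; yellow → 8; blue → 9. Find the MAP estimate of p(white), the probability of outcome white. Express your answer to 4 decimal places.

The posterior is Dirichlet(αᵢ + nᵢ) = Dirichlet(21, 16, 16).
For a Dirichlet(a₁,…,a_K) with all aᵢ > 1, the mode has j-th component (aⱼ − 1)/(Σaᵢ − K).
Here Σaᵢ = 53 and K = 3, so p(white) = (21 − 1)/(53 − 3) = 20/50 ≈ 0.4000.

MAP estimate of p(white) = 0.4000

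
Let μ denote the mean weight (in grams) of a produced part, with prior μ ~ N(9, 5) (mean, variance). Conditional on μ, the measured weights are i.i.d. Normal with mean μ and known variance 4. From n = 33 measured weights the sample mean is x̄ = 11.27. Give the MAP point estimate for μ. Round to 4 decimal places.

n = 33, x̄ = 11.27.
For a Normal prior and Normal likelihood with known variance, the posterior is Normal; its mode equals its mean, the precision-weighted average.
Prior precision 1/σ₀² = 1/5 = 0.2; data precision n/σ² = 33/4 = 8.25.
μ̂ = (0.2·9 + 8.25·11.27) / (0.2 + 8.25) = 94.7775/8.45 = 37911/3380 ≈ 11.2163.

μ̂_MAP = 11.2163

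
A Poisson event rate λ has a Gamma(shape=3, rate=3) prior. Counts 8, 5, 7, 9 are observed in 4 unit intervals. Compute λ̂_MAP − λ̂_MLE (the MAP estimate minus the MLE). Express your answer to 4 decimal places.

MAP − MLE = -2.8214

Σxᵢ = 29. Posterior is Gamma(32, 7); MAP = (32−1)/7 = 31/7 ≈ 4.42857.
MLE = x̄ = 29/4 ≈ 7.25000.
Difference = 31/7 − 29/4 = -79/28 ≈ -2.8214.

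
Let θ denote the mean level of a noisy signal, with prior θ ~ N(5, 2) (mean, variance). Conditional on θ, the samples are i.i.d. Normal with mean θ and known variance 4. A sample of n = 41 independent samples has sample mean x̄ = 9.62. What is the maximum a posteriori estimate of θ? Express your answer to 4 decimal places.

θ̂_MAP = 9.4051

n = 41, x̄ = 9.62.
For a Normal prior and Normal likelihood with known variance, the posterior is Normal; its mode equals its mean, the precision-weighted average.
Prior precision 1/σ₀² = 1/2 = 0.5; data precision n/σ² = 41/4 = 10.25.
θ̂ = (0.5·5 + 10.25·9.62) / (0.5 + 10.25) = 101.105/10.75 = 20221/2150 ≈ 9.4051.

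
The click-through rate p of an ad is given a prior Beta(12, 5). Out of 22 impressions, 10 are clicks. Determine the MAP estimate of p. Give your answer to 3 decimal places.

p̂_MAP = 0.568

Prior: Beta(12, 5).
Data: 10 successes in 22 trials. The binomial likelihood contributes p^10(1−p)^12, so the posterior is Beta(12+10, 5+12) = Beta(22, 17).
For Beta(a, b) with a, b > 1 the mode is (a−1)/(a+b−2) = 21/37 ≈ 0.568.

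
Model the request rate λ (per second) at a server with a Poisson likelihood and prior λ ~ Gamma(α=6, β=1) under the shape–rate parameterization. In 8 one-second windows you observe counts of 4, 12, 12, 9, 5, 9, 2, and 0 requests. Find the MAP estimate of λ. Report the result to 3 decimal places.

Σxᵢ = 4+12+12+9+5+9+2+0 = 53, with n = 8.
Posterior ∝ λ^5e^(−1λ) · λ^53e^(−8λ) = λ^58e^(−9λ), i.e. Gamma(shape=59, rate=9).
The mode of a Gamma(a, b) with a ≥ 1 (shape–rate) is (a−1)/b = 58/9 ≈ 6.444.

λ̂_MAP = 6.444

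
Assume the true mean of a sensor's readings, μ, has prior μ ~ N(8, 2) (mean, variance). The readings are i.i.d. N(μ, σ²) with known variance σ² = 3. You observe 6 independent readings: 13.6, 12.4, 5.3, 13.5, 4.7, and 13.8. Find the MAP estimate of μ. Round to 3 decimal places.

n = 6; x̄ = (13.6 + 12.4 + 5.3 + 13.5 + 4.7 + 13.8)/6 = 63.3/6 = 10.55.
For a Normal prior and Normal likelihood with known variance, the posterior is Normal; its mode equals its mean, the precision-weighted average.
Prior precision 1/σ₀² = 1/2 = 0.5; data precision n/σ² = 6/3 = 2.
μ̂ = (0.5·8 + 2·10.55) / (0.5 + 2) = 25.1/2.5 = 10.040.

μ̂_MAP = 10.040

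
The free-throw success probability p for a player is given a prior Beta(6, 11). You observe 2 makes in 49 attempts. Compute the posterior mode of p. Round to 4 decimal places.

p̂_MAP = 0.1094

Prior: Beta(6, 11).
Data: 2 successes in 49 trials. The binomial likelihood contributes p^2(1−p)^47, so the posterior is Beta(6+2, 11+47) = Beta(8, 58).
For Beta(a, b) with a, b > 1 the mode is (a−1)/(a+b−2) = 7/64 ≈ 0.1094.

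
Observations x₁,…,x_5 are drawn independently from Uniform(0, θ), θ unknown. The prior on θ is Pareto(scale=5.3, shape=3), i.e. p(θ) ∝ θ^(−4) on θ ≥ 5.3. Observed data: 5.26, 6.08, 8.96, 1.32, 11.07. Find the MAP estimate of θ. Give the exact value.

The Uniform(0, θ) likelihood is θ^(−n) for θ ≥ max(xᵢ), zero otherwise. Here max(xᵢ) = 11.07.
Posterior ∝ θ^(−4) · θ^(−5) = θ^(−9) on θ ≥ max(5.3, 11.07) = 11.07.
This density is strictly decreasing in θ, so the posterior mode lies at the lower boundary of the support.

θ̂_MAP = 11.07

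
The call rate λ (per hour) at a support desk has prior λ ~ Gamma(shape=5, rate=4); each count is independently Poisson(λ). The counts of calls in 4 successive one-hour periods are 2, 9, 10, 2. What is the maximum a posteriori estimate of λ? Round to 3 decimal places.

Σxᵢ = 2+9+10+2 = 23, with n = 4.
Posterior ∝ λ^4e^(−4λ) · λ^23e^(−4λ) = λ^27e^(−8λ), i.e. Gamma(shape=28, rate=8).
The mode of a Gamma(a, b) with a ≥ 1 (shape–rate) is (a−1)/b = 27/8 ≈ 3.375.

λ̂_MAP = 3.375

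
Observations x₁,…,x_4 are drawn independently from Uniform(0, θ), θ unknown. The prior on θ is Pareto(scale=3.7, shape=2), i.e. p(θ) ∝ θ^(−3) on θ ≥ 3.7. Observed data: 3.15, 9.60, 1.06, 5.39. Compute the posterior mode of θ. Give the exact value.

θ̂_MAP = 9.60

The Uniform(0, θ) likelihood is θ^(−n) for θ ≥ max(xᵢ), zero otherwise. Here max(xᵢ) = 9.60.
Posterior ∝ θ^(−3) · θ^(−4) = θ^(−7) on θ ≥ max(3.7, 9.60) = 9.60.
This density is strictly decreasing in θ, so the posterior mode lies at the lower boundary of the support.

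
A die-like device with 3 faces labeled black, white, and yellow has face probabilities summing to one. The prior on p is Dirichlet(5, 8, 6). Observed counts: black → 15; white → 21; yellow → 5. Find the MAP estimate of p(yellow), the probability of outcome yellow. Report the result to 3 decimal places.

The posterior is Dirichlet(αᵢ + nᵢ) = Dirichlet(20, 29, 11).
For a Dirichlet(a₁,…,a_K) with all aᵢ > 1, the mode has j-th component (aⱼ − 1)/(Σaᵢ − K).
Here Σaᵢ = 60 and K = 3, so p(yellow) = (11 − 1)/(60 − 3) = 10/57 ≈ 0.175.

MAP estimate of p(yellow) = 0.175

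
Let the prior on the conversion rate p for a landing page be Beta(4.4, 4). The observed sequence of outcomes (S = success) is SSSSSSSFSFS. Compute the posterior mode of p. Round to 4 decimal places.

Prior: Beta(4.4, 4).
Data: 9 successes in 11 trials (from the sequence). The binomial likelihood contributes p^9(1−p)^2, so the posterior is Beta(4.4+9, 4+2) = Beta(13.4, 6).
For Beta(a, b) with a, b > 1 the mode is (a−1)/(a+b−2) = 12.4/17.4 ≈ 0.7126.

p̂_MAP = 0.7126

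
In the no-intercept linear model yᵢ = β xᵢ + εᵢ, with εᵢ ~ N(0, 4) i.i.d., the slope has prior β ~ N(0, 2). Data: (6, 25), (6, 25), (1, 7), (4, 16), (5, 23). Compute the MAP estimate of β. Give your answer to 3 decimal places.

log p(β | y) = −Σ(yᵢ − βxᵢ)²/(2·4) − β²/(2·2) + const.
Setting the derivative to zero: Σxᵢ(yᵢ − βxᵢ)/4 − β/2 = 0, so β = Σxᵢyᵢ / (Σxᵢ² + σ²/τ²).
Σxᵢyᵢ = 6·25 + 6·25 + 1·7 + 4·16 + 5·23 = 486; Σxᵢ² = 114; σ²/τ² = 2.
β̂_MAP = 486 / (114 + 2) = 486/116 ≈ 4.190.

β̂_MAP = 4.190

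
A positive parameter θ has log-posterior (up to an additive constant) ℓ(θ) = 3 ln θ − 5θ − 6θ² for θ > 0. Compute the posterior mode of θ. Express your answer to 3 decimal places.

θ̂_MAP = 0.333

ℓ'(θ) = 3/θ − 5 − 12θ. Setting this to zero and multiplying by θ: 12θ² + 5θ − 3 = 0.
θ = (−5 + √(5² + 4·12·3)) / (2·12) = (−5 + √169) / 24 = (−5 + 13)/24 = 1/3.
ℓ''(θ) = −3/θ² − 12 < 0, confirming a maximum.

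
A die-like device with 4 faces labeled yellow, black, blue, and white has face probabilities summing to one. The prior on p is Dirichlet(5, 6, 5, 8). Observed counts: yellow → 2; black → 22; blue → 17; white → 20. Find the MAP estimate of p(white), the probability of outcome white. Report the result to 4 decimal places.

MAP estimate of p(white) = 0.3333

The posterior is Dirichlet(αᵢ + nᵢ) = Dirichlet(7, 28, 22, 28).
For a Dirichlet(a₁,…,a_K) with all aᵢ > 1, the mode has j-th component (aⱼ − 1)/(Σaᵢ − K).
Here Σaᵢ = 85 and K = 4, so p(white) = (28 − 1)/(85 − 4) = 27/81 ≈ 0.3333.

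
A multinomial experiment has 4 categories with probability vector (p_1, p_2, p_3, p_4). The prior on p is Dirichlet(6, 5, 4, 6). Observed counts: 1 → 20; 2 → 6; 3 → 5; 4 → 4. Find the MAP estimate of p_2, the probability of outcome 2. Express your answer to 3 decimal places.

MAP estimate: 0.192

The posterior is Dirichlet(αᵢ + nᵢ) = Dirichlet(26, 11, 9, 10).
For a Dirichlet(a₁,…,a_K) with all aᵢ > 1, the mode has j-th component (aⱼ − 1)/(Σaᵢ − K).
Here Σaᵢ = 56 and K = 4, so p_2 = (11 − 1)/(56 − 4) = 10/52 ≈ 0.192.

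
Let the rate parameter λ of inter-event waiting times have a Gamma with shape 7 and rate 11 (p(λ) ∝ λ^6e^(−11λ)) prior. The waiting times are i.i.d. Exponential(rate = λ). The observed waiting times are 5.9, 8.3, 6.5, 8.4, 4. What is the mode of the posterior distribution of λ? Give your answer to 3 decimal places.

λ̂_MAP = 0.249

The Exponential(rate=λ) likelihood is ∝ λ^n e^(−λΣtᵢ). Here n = 5 and Σtᵢ = 5.9 + 8.3 + 6.5 + 8.4 + 4 = 33.1.
Posterior ∝ λ^6e^(−11λ) · λ^5e^(−33.1λ) = λ^11e^(−44.1λ), i.e. Gamma(12, 44.1).
Mode = (a−1)/b = 11/44.1 ≈ 0.249.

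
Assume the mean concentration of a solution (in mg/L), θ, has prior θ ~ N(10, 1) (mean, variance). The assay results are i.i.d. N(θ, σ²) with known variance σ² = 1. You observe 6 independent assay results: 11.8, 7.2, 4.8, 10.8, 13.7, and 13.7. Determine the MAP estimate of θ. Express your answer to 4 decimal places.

n = 6; x̄ = (11.8 + 7.2 + 4.8 + 10.8 + 13.7 + 13.7)/6 = 62/6 = 31/3 ≈ 10.3333.
For a Normal prior and Normal likelihood with known variance, the posterior is Normal; its mode equals its mean, the precision-weighted average.
Prior precision 1/σ₀² = 1/1 = 1; data precision n/σ² = 6/1 = 6.
θ̂ = (1·10 + 6·(31/3)) / (1 + 6) = 72/7 ≈ 10.2857.

θ̂_MAP = 10.2857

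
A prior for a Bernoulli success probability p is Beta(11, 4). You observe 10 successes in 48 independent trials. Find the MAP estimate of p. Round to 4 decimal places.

p̂_MAP = 0.3279

Prior: Beta(11, 4).
Data: 10 successes in 48 trials. The binomial likelihood contributes p^10(1−p)^38, so the posterior is Beta(11+10, 4+38) = Beta(21, 42).
For Beta(a, b) with a, b > 1 the mode is (a−1)/(a+b−2) = 20/61 ≈ 0.3279.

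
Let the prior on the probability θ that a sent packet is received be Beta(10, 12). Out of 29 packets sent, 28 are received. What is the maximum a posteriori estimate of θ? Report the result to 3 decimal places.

θ̂_MAP = 0.755

Prior: Beta(10, 12).
Data: 28 successes in 29 trials. The binomial likelihood contributes θ^28(1−θ)^1, so the posterior is Beta(10+28, 12+1) = Beta(38, 13).
For Beta(a, b) with a, b > 1 the mode is (a−1)/(a+b−2) = 37/49 ≈ 0.755.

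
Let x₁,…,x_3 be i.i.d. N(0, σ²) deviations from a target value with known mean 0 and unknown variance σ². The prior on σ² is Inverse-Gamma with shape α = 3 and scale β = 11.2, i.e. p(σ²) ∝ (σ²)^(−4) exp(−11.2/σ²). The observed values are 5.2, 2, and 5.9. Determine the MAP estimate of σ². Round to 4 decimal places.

Sum of squared deviations about the known mean: SS = (5.2−0)² + (2−0)² + (5.9−0)² = 65.85.
The Normal likelihood contributes (σ²)^(−n/2) exp(−SS/(2σ²)), so the posterior is Inverse-Gamma(α + n/2, β + SS/2) = Inverse-Gamma(4.5, 44.125).
The mode of Inverse-Gamma(a, b) is b/(a+1) = 44.125/5.5 ≈ 8.0227.

σ̂²_MAP = 8.0227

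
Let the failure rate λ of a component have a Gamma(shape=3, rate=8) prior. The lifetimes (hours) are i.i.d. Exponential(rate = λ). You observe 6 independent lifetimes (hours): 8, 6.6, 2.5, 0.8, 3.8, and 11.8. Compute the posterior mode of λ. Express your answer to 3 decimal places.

λ̂_MAP = 0.193

The Exponential(rate=λ) likelihood is ∝ λ^n e^(−λΣtᵢ). Here n = 6 and Σtᵢ = 8 + 6.6 + 2.5 + 0.8 + 3.8 + 11.8 = 33.5.
Posterior ∝ λ^2e^(−8λ) · λ^6e^(−33.5λ) = λ^8e^(−41.5λ), i.e. Gamma(9, 41.5).
Mode = (a−1)/b = 8/41.5 ≈ 0.193.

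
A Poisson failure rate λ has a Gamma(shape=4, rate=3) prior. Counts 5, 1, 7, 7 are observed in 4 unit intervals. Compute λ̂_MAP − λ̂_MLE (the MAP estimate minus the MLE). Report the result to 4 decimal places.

MAP − MLE = -1.7143

Σxᵢ = 20. Posterior is Gamma(24, 7); MAP = (24−1)/7 = 23/7 ≈ 3.28571.
MLE = x̄ = 20/4 ≈ 5.00000.
Difference = 23/7 − 20/4 = -12/7 ≈ -1.7143.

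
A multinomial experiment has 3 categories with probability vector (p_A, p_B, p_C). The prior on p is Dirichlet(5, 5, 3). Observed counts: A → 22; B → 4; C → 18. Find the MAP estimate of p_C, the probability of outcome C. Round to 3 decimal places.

The posterior is Dirichlet(αᵢ + nᵢ) = Dirichlet(27, 9, 21).
For a Dirichlet(a₁,…,a_K) with all aᵢ > 1, the mode has j-th component (aⱼ − 1)/(Σaᵢ − K).
Here Σaᵢ = 57 and K = 3, so p_C = (21 − 1)/(57 − 3) = 20/54 ≈ 0.370.

MAP estimate of p_C = 0.370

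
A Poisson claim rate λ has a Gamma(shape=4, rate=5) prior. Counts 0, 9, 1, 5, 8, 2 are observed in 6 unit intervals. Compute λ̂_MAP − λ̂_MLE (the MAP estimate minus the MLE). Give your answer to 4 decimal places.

Σxᵢ = 25. Posterior is Gamma(29, 11); MAP = (29−1)/11 = 28/11 ≈ 2.54545.
MLE = x̄ = 25/6 ≈ 4.16667.
Difference = 28/11 − 25/6 = -107/66 ≈ -1.6212.

MAP − MLE = -1.6212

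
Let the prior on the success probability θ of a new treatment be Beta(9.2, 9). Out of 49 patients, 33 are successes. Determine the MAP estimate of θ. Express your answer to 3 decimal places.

Prior: Beta(9.2, 9).
Data: 33 successes in 49 trials. The binomial likelihood contributes θ^33(1−θ)^16, so the posterior is Beta(9.2+33, 9+16) = Beta(42.2, 25).
For Beta(a, b) with a, b > 1 the mode is (a−1)/(a+b−2) = 41.2/65.2 ≈ 0.632.

θ̂_MAP = 0.632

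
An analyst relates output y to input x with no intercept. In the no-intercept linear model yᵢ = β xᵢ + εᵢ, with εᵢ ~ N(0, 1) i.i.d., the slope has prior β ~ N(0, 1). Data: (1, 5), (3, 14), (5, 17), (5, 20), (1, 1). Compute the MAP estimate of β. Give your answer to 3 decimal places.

log p(β | y) = −Σ(yᵢ − βxᵢ)²/(2·1) − β²/(2·1) + const.
Setting the derivative to zero: Σxᵢ(yᵢ − βxᵢ)/1 − β/1 = 0, so β = Σxᵢyᵢ / (Σxᵢ² + σ²/τ²).
Σxᵢyᵢ = 1·5 + 3·14 + 5·17 + 5·20 + 1·1 = 233; Σxᵢ² = 61; σ²/τ² = 1.
β̂_MAP = 233 / (61 + 1) = 233/62 ≈ 3.758.

β̂_MAP = 3.758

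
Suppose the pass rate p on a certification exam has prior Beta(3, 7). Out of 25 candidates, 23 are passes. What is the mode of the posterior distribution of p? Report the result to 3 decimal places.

Prior: Beta(3, 7).
Data: 23 successes in 25 trials. The binomial likelihood contributes p^23(1−p)^2, so the posterior is Beta(3+23, 7+2) = Beta(26, 9).
For Beta(a, b) with a, b > 1 the mode is (a−1)/(a+b−2) = 25/33 ≈ 0.758.

p̂_MAP = 0.758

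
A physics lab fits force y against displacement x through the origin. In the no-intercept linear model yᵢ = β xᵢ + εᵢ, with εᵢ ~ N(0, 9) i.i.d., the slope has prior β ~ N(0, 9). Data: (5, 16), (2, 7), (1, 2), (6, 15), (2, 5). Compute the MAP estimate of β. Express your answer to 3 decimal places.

log p(β | y) = −Σ(yᵢ − βxᵢ)²/(2·9) − β²/(2·9) + const.
Setting the derivative to zero: Σxᵢ(yᵢ − βxᵢ)/9 − β/9 = 0, so β = Σxᵢyᵢ / (Σxᵢ² + σ²/τ²).
Σxᵢyᵢ = 5·16 + 2·7 + 1·2 + 6·15 + 2·5 = 196; Σxᵢ² = 70; σ²/τ² = 1.
β̂_MAP = 196 / (70 + 1) = 196/71 ≈ 2.761.

β̂_MAP = 2.761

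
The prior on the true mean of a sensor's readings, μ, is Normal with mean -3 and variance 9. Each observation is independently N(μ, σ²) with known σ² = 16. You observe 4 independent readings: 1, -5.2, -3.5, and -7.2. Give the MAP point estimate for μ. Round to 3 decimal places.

n = 4; x̄ = (1 + (-5.2) + (-3.5) + (-7.2))/4 = -14.9/4 = -3.725.
For a Normal prior and Normal likelihood with known variance, the posterior is Normal; its mode equals its mean, the precision-weighted average.
Prior precision 1/σ₀² = 1/9; data precision n/σ² = 4/16 = 0.25.
μ̂ = ((1/9)·(-3) + 0.25·(-3.725)) / (1/9 + 0.25) = (-607/480)/(13/36) = -1821/520 ≈ -3.502.

μ̂_MAP = -3.502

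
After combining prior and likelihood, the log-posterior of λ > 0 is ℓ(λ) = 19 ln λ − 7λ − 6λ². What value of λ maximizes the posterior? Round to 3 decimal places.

λ̂_MAP = 1.000

ℓ'(λ) = 19/λ − 7 − 12λ. Setting this to zero and multiplying by λ: 12λ² + 7λ − 19 = 0.
λ = (−7 + √(7² + 4·12·19)) / (2·12) = (−7 + √961) / 24 = (−7 + 31)/24 = 1.
ℓ''(λ) = −19/λ² − 12 < 0, confirming a maximum.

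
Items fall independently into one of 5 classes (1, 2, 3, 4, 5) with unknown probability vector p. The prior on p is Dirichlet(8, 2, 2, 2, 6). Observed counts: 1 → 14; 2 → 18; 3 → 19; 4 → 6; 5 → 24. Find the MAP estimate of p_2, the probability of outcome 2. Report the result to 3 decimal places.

MAP estimate: 0.198

The posterior is Dirichlet(αᵢ + nᵢ) = Dirichlet(22, 20, 21, 8, 30).
For a Dirichlet(a₁,…,a_K) with all aᵢ > 1, the mode has j-th component (aⱼ − 1)/(Σaᵢ − K).
Here Σaᵢ = 101 and K = 5, so p_2 = (20 − 1)/(101 − 5) = 19/96 ≈ 0.198.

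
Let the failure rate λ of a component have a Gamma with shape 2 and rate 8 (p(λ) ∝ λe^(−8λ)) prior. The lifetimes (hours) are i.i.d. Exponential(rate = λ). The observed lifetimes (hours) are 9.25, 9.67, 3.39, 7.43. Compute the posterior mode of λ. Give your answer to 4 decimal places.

The Exponential(rate=λ) likelihood is ∝ λ^n e^(−λΣtᵢ). Here n = 4 and Σtᵢ = 9.25 + 9.67 + 3.39 + 7.43 = 29.74.
Posterior ∝ λe^(−8λ) · λ^4e^(−29.74λ) = λ^5e^(−37.74λ), i.e. Gamma(6, 37.74).
Mode = (a−1)/b = 5/37.74 ≈ 0.1325.

λ̂_MAP = 0.1325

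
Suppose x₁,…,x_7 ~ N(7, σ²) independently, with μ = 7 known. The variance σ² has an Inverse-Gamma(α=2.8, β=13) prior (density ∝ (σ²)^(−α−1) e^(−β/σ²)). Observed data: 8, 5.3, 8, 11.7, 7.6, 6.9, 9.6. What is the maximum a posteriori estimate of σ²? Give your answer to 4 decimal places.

Sum of squared deviations about the known mean: SS = (8−7)² + (5.3−7)² + (8−7)² + (11.7−7)² + (7.6−7)² + (6.9−7)² + (9.6−7)² = 34.11.
The Normal likelihood contributes (σ²)^(−n/2) exp(−SS/(2σ²)), so the posterior is Inverse-Gamma(α + n/2, β + SS/2) = Inverse-Gamma(6.3, 30.055).
The mode of Inverse-Gamma(a, b) is b/(a+1) = 30.055/7.3 ≈ 4.1171.

σ̂²_MAP = 4.1171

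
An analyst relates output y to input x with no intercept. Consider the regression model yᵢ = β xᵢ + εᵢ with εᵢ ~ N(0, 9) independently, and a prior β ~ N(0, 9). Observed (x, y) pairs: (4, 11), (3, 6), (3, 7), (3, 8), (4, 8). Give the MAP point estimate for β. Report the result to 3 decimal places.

log p(β | y) = −Σ(yᵢ − βxᵢ)²/(2·9) − β²/(2·9) + const.
Setting the derivative to zero: Σxᵢ(yᵢ − βxᵢ)/9 − β/9 = 0, so β = Σxᵢyᵢ / (Σxᵢ² + σ²/τ²).
Σxᵢyᵢ = 4·11 + 3·6 + 3·7 + 3·8 + 4·8 = 139; Σxᵢ² = 59; σ²/τ² = 1.
β̂_MAP = 139 / (59 + 1) = 139/60 ≈ 2.317.

β̂_MAP = 2.317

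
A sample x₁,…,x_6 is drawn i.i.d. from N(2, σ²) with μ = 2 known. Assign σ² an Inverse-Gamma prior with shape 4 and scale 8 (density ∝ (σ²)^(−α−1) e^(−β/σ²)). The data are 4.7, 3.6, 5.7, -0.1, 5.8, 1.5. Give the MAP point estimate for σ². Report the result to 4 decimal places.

Sum of squared deviations about the known mean: SS = (4.7−2)² + (3.6−2)² + (5.7−2)² + (-0.1−2)² + (5.8−2)² + (1.5−2)² = 42.64.
The Normal likelihood contributes (σ²)^(−n/2) exp(−SS/(2σ²)), so the posterior is Inverse-Gamma(α + n/2, β + SS/2) = Inverse-Gamma(7, 29.32).
The mode of Inverse-Gamma(a, b) is b/(a+1) = 29.32/8 ≈ 3.6650.

σ̂²_MAP = 3.6650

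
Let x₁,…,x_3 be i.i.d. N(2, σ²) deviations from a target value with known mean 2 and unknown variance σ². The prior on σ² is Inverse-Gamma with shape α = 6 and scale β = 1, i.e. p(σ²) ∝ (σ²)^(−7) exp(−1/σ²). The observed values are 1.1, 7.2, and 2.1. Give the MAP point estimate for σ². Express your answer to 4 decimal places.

Sum of squared deviations about the known mean: SS = (1.1−2)² + (7.2−2)² + (2.1−2)² = 27.86.
The Normal likelihood contributes (σ²)^(−n/2) exp(−SS/(2σ²)), so the posterior is Inverse-Gamma(α + n/2, β + SS/2) = Inverse-Gamma(7.5, 14.93).
The mode of Inverse-Gamma(a, b) is b/(a+1) = 14.93/8.5 ≈ 1.7565.

σ̂²_MAP = 1.7565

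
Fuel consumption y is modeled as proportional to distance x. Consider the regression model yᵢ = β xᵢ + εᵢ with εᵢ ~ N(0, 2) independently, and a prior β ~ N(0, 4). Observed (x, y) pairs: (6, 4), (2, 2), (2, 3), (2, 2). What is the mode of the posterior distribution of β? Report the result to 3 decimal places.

log p(β | y) = −Σ(yᵢ − βxᵢ)²/(2·2) − β²/(2·4) + const.
Setting the derivative to zero: Σxᵢ(yᵢ − βxᵢ)/2 − β/4 = 0, so β = Σxᵢyᵢ / (Σxᵢ² + σ²/τ²).
Σxᵢyᵢ = 6·4 + 2·2 + 2·3 + 2·2 = 38; Σxᵢ² = 48; σ²/τ² = 0.5.
β̂_MAP = 38 / (48 + 0.5) = 38/48.5 ≈ 0.784.

β̂_MAP = 0.784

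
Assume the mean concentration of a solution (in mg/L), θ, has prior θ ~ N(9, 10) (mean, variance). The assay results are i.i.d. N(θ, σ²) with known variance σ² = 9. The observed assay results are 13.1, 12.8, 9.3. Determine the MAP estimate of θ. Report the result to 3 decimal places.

θ̂_MAP = 11.103

n = 3; x̄ = (13.1 + 12.8 + 9.3)/3 = 35.2/3 = 176/15 ≈ 11.7333.
For a Normal prior and Normal likelihood with known variance, the posterior is Normal; its mode equals its mean, the precision-weighted average.
Prior precision 1/σ₀² = 1/10 = 0.1; data precision n/σ² = 3/9 = 1/3.
θ̂ = (0.1·9 + (1/3)·(176/15)) / (0.1 + 1/3) = (433/90)/(13/30) = 433/39 ≈ 11.103.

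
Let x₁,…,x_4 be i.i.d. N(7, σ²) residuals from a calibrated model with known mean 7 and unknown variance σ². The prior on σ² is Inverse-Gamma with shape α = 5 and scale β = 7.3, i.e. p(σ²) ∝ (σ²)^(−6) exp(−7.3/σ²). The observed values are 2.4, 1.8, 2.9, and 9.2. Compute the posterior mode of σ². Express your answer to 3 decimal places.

Sum of squared deviations about the known mean: SS = (2.4−7)² + (1.8−7)² + (2.9−7)² + (9.2−7)² = 69.85.
The Normal likelihood contributes (σ²)^(−n/2) exp(−SS/(2σ²)), so the posterior is Inverse-Gamma(α + n/2, β + SS/2) = Inverse-Gamma(7, 42.225).
The mode of Inverse-Gamma(a, b) is b/(a+1) = 42.225/8 ≈ 5.278.

σ̂²_MAP = 5.278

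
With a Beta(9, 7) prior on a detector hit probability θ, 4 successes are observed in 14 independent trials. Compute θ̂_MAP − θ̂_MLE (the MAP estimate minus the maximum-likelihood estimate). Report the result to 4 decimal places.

Posterior is Beta(13, 17); MAP = (13−1)/(30−2) = 12/28 ≈ 0.42857.
MLE ignores the prior: θ̂_MLE = k/n = 4/14 ≈ 0.28571.
Difference = 12/28 − 4/14 = 1/7 ≈ 0.1429.

MAP − MLE = 0.1429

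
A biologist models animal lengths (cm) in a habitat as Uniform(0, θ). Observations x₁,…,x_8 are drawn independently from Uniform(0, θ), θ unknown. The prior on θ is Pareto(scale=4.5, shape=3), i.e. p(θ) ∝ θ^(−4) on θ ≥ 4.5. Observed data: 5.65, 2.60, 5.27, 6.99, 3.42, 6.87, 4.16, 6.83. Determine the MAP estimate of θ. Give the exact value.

The Uniform(0, θ) likelihood is θ^(−n) for θ ≥ max(xᵢ), zero otherwise. Here max(xᵢ) = 6.99.
Posterior ∝ θ^(−4) · θ^(−8) = θ^(−12) on θ ≥ max(4.5, 6.99) = 6.99.
This density is strictly decreasing in θ, so the posterior mode lies at the lower boundary of the support.

θ̂_MAP = 6.99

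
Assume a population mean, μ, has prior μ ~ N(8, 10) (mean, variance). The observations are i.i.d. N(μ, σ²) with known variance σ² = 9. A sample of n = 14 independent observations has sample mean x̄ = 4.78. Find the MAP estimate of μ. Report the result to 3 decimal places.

μ̂_MAP = 4.974

n = 14, x̄ = 4.78.
For a Normal prior and Normal likelihood with known variance, the posterior is Normal; its mode equals its mean, the precision-weighted average.
Prior precision 1/σ₀² = 1/10 = 0.1; data precision n/σ² = 14/9.
μ̂ = (0.1·8 + (14/9)·4.78) / (0.1 + 14/9) = (1853/225)/(149/90) = 3706/745 ≈ 4.974.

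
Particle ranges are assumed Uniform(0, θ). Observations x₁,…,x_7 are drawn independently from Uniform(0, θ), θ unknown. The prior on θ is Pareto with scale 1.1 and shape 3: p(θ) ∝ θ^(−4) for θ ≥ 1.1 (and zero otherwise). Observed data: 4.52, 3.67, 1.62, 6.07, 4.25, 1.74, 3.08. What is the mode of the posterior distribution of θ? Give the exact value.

θ̂_MAP = 6.07

The Uniform(0, θ) likelihood is θ^(−n) for θ ≥ max(xᵢ), zero otherwise. Here max(xᵢ) = 6.07.
Posterior ∝ θ^(−4) · θ^(−7) = θ^(−11) on θ ≥ max(1.1, 6.07) = 6.07.
This density is strictly decreasing in θ, so the posterior mode lies at the lower boundary of the support.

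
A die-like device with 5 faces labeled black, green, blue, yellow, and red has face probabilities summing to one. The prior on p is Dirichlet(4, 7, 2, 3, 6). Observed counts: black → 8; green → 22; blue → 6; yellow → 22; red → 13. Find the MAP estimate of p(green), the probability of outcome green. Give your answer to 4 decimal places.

MAP estimate of p(green) = 0.3182

The posterior is Dirichlet(αᵢ + nᵢ) = Dirichlet(12, 29, 8, 25, 19).
For a Dirichlet(a₁,…,a_K) with all aᵢ > 1, the mode has j-th component (aⱼ − 1)/(Σaᵢ − K).
Here Σaᵢ = 93 and K = 5, so p(green) = (29 − 1)/(93 − 5) = 28/88 ≈ 0.3182.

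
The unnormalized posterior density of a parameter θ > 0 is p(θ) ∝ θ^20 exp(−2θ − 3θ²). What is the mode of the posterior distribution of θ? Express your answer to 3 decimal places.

ℓ'(θ) = 20/θ − 2 − 6θ. Setting this to zero and multiplying by θ: 6θ² + 2θ − 20 = 0.
θ = (−2 + √(2² + 4·6·20)) / (2·6) = (−2 + √484) / 12 = (−2 + 22)/12 = 5/3.
ℓ''(θ) = −20/θ² − 6 < 0, confirming a maximum.

θ̂_MAP = 1.667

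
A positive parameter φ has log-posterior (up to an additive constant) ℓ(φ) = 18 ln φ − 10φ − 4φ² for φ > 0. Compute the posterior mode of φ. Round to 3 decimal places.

ℓ'(φ) = 18/φ − 10 − 8φ. Setting this to zero and multiplying by φ: 8φ² + 10φ − 18 = 0.
φ = (−10 + √(10² + 4·8·18)) / (2·8) = (−10 + √676) / 16 = (−10 + 26)/16 = 1.
ℓ''(φ) = −18/φ² − 8 < 0, confirming a maximum.

φ̂_MAP = 1.000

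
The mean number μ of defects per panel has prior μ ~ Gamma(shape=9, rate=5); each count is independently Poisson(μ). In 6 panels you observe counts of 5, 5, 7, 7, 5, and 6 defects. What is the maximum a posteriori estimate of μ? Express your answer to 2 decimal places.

Σxᵢ = 5+5+7+7+5+6 = 35, with n = 6.
Posterior ∝ μ^8e^(−5μ) · μ^35e^(−6μ) = μ^43e^(−11μ), i.e. Gamma(shape=44, rate=11).
The mode of a Gamma(a, b) with a ≥ 1 (shape–rate) is (a−1)/b = 43/11 ≈ 3.91.

μ̂_MAP = 3.91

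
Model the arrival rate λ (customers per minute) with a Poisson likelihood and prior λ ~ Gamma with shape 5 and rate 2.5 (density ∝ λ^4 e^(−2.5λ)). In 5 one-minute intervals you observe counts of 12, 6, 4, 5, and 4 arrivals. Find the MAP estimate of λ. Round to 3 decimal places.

Σxᵢ = 12+6+4+5+4 = 31, with n = 5.
Posterior ∝ λ^4e^(−2.5λ) · λ^31e^(−5λ) = λ^35e^(−7.5λ), i.e. Gamma(shape=36, rate=7.5).
The mode of a Gamma(a, b) with a ≥ 1 (shape–rate) is (a−1)/b = 35/7.5 ≈ 4.667.

λ̂_MAP = 4.667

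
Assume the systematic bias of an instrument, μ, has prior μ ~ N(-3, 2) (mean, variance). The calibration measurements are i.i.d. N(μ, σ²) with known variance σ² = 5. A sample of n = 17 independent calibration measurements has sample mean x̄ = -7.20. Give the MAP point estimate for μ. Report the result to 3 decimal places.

n = 17, x̄ = -7.20.
For a Normal prior and Normal likelihood with known variance, the posterior is Normal; its mode equals its mean, the precision-weighted average.
Prior precision 1/σ₀² = 1/2 = 0.5; data precision n/σ² = 17/5 = 3.4.
μ̂ = (0.5·(-3) + 3.4·(-7.2)) / (0.5 + 3.4) = (-25.98)/3.9 = -433/65 ≈ -6.662.

μ̂_MAP = -6.662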